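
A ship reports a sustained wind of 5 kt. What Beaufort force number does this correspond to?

5 kt lies in the Beaufort 2 band (light breeze, 4–6 kt).

Beaufort force 2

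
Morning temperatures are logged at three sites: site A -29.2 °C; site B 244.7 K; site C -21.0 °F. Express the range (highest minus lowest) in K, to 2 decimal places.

site B: 244.7 K = -28.450 °C.
site C: -21.0 °F = -29.444 °C.
Spread: (-28.450) − (-29.444) = 0.994 °C.

0.99 K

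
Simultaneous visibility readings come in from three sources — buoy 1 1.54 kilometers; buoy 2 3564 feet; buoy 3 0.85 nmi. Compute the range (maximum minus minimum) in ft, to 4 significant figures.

buoy 1: 1.54 km = 5052.49 ft.
buoy 3: 0.85 nmi = 5164.70 ft.
Spread: 5164.70 − 3564.00 = 1601 ft.

1601 ft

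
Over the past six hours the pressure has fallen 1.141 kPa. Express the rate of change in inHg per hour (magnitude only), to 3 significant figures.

0.0562 inHg per hour

1.141 kPa / 6 h × 0.2953 inHg/kPa = 0.0562 inHg/h.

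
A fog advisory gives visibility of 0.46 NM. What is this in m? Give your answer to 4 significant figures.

1 nmi = 1852 m, so 0.46 × 1852 = 851.9 m.

851.9 m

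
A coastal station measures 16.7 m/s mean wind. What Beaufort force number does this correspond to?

Beaufort force 7

16.7 m/s lies in the Beaufort 7 band (near gale, 13.9–17.1 m/s).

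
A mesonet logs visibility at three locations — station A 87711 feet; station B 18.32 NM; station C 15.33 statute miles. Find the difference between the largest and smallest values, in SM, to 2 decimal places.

station A: 87711 ft = 16.6119 SM.
station B: 18.32 nmi = 21.0823 SM.
Spread: 21.0823 − 15.3300 = 5.75 SM.

5.75 SM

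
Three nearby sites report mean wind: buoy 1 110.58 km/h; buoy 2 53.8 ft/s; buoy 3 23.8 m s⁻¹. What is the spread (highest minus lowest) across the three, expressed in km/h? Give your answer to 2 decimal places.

buoy 2: 53.8 ft/s = 59.0337 km/h.
buoy 3: 23.8 m/s = 85.6800 km/h.
Spread: 110.5800 − 59.0337 = 51.55 km/h.

51.55 km/h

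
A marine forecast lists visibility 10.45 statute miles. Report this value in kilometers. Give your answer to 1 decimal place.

1 SM = 1.60934 km, so 10.45 × 1.60934 = 16.8 km.

16.8 km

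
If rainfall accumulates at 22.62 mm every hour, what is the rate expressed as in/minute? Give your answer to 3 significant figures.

0.0148 in/minute

22.62 mm/hour × 0.0393701 in/mm × 0.0166667 hour/minute = 0.0148 in/minute.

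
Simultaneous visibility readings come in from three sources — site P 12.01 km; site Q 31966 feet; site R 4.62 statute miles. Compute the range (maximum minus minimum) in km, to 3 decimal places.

site Q: 31966 ft = 9.74324 km.
site R: 4.62 SM = 7.43517 km.
Spread: 12.01000 − 7.43517 = 4.575 km.

4.575 km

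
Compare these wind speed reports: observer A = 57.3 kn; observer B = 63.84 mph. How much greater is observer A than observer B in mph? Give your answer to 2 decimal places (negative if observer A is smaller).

2.10 mph

observer A: 57.3 kt = 65.9397 mph.
Difference: 65.9397 − 63.8400 = 2.10 mph.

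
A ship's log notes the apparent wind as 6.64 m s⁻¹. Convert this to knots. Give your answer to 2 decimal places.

12.91 kt

1 m/s = 1.94384 kt, so 6.64 × 1.94384 = 12.91 kt.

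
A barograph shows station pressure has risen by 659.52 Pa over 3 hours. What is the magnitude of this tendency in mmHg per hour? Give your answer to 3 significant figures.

659.52 Pa / 3 h × 0.00750062 mmHg/Pa = 1.65 mmHg/h.

1.65 mmHg per hour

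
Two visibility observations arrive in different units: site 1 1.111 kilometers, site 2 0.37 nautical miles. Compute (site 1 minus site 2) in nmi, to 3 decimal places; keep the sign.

site 1: 1.111 km = 0.59989 nmi.
Difference: 0.59989 − 0.37000 = 0.230 nmi.

0.230 nmi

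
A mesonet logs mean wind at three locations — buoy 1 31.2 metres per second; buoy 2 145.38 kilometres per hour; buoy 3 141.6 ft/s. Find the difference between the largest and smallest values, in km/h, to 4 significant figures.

43.05 km/h

buoy 1: 31.2 m/s = 112.3200 km/h.
buoy 3: 141.6 ft/s = 155.3748 km/h.
Spread: 155.3748 − 112.3200 = 43.05 km/h.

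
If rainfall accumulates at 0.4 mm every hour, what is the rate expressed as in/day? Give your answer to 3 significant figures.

0.4 mm/hour × 0.0393701 in/mm × 24 hour/day = 0.378 in/day.

0.378 in/day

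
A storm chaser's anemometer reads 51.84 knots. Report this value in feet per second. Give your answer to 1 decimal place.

87.5 ft/s

1 kt = 1.68781 ft/s, so 51.84 × 1.68781 = 87.5 ft/s.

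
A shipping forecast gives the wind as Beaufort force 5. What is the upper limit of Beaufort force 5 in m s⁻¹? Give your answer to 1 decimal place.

10.7 m/s

Beaufort 5 (fresh breeze) spans 8.0–10.7 m/s.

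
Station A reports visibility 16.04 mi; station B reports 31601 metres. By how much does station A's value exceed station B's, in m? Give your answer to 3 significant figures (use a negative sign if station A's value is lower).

station A: 16.04 SM = 25813.88 m.
Difference: 25813.88 − 31601.00 = -5790 m.

-5790 m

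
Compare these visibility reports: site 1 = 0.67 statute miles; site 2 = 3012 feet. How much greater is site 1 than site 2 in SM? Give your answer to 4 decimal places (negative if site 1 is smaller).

0.0995 SM

site 2: 3012 ft = 0.570455 SM.
Difference: 0.670000 − 0.570455 = 0.0995 SM.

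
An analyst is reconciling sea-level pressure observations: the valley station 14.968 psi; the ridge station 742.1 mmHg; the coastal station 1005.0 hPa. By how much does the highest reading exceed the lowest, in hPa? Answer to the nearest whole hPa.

43 hPa

the valley station: 14.968 psi = 1032.01 hPa.
the ridge station: 742.1 mmHg = 989.39 hPa.
Spread: 1032.01 − 989.39 = 43 hPa.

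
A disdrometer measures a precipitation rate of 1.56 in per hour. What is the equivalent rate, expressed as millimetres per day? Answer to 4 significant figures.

1.56 in/hour × 25.4 mm/in × 24 hour/day = 951.0 mm/day.

951.0 mm/day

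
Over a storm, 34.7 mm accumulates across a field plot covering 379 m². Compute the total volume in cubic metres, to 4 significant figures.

13.15 cubic metres

1 mm over 1 m² is 1 L, so volume = 34.7 × 379 = 13151.3 L = 13.15 m³.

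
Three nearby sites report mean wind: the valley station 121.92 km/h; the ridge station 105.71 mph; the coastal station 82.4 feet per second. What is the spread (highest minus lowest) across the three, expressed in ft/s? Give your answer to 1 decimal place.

the valley station: 121.92 km/h = 111.111 ft/s.
the ridge station: 105.71 mph = 155.041 ft/s.
Spread: 155.041 − 82.400 = 72.6 ft/s.

72.6 ft/s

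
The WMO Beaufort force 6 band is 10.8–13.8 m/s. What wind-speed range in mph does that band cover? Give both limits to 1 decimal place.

10.8–13.8 m/s × 2.237 = 24.2–30.9 mph.

24.2 to 30.9 mph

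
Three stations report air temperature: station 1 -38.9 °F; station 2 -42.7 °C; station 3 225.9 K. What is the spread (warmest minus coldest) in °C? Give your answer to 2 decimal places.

station 1: -38.9 °F = -39.389 °C.
station 3: 225.9 K = -47.250 °C.
Spread: (-39.389) − (-47.250) = 7.861 °C.

7.86 °C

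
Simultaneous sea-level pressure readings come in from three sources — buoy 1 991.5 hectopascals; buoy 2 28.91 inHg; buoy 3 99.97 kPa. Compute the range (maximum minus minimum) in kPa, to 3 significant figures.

2.07 kPa

buoy 1: 991.5 hPa = 99.1500 kPa.
buoy 2: 28.91 inHg = 97.9005 kPa.
Spread: 99.9700 − 97.9005 = 2.07 kPa.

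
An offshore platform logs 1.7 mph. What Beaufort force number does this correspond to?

1.7 mph = 0.8 m/s, which is Beaufort 1 (light air, 0.3–1.5 m/s).

Beaufort force 1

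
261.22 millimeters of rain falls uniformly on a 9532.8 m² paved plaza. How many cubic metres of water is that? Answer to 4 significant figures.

2490 cubic metres

1 mm over 1 m² is 1 L, so volume = 261.22 × 9532.8 = 2490158 L = 2490 m³.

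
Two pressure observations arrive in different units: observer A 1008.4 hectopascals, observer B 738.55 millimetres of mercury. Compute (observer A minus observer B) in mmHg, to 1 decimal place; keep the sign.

observer A: 1008.4 hPa = 756.362 mmHg.
Difference: 756.362 − 738.550 = 17.8 mmHg.

17.8 mmHg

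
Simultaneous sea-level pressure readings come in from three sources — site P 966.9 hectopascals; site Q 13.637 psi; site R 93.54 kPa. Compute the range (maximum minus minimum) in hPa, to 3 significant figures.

site Q: 13.637 psi = 940.238 hPa.
site R: 93.54 kPa = 935.400 hPa.
Spread: 966.900 − 935.400 = 31.5 hPa.

31.5 hPa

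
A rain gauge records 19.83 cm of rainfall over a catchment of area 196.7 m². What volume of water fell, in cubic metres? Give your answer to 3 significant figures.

39.0 cubic metres

Depth: 19.83 cm × 10 = 198.3 mm.
1 mm over 1 m² is 1 L, so volume = 198.3 × 196.7 = 39005.61 L = 39.0 m³.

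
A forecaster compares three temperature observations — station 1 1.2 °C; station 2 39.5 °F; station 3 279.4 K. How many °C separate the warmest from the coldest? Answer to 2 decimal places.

station 2: 39.5 °F = 4.167 °C.
station 3: 279.4 K = 6.250 °C.
Spread: 6.250 − 1.200 = 5.050 °C.

5.05 °C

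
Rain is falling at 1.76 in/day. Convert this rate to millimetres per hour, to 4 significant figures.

1.863 mm/hour

1.76 in/day × 25.4 mm/in × 0.0416667 day/hour = 1.863 mm/hour.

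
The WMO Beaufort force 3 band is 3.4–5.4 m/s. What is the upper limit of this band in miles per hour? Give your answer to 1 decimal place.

3.4–5.4 m/s × 2.237 = 7.6–12.1 mph.

12.1 mph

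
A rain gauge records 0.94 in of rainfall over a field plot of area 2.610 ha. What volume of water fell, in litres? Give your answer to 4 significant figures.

623200 litres

Depth: 0.94 in × 25.4 = 23.876 mm.
Area: 2.610 ha = 26100 m².
1 mm over 1 m² is 1 L, so volume = 23.876 × 26100 = 623163.6 L ≈ 623200 L.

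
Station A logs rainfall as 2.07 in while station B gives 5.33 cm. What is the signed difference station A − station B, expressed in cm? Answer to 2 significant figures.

-0.072 cm

station A: 2.07 in = 5.25780 cm.
Difference: 5.25780 − 5.33000 = -0.072 cm.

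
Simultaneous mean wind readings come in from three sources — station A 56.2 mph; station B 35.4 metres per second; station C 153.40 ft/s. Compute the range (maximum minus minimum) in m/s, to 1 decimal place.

21.6 m/s

station A: 56.2 mph = 25.124 m/s.
station C: 153.40 ft/s = 46.756 m/s.
Spread: 46.756 − 25.124 = 21.6 m/s.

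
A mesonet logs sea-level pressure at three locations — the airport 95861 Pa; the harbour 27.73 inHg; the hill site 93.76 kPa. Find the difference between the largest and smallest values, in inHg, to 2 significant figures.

0.62 inHg

the airport: 95861 Pa = 28.3077 inHg.
the hill site: 93.76 kPa = 27.6873 inHg.
Spread: 28.3077 − 27.6873 = 0.62 inHg.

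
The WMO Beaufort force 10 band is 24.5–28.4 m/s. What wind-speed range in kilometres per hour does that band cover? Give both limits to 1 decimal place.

24.5–28.4 m/s × 3.6 = 88.2–102.2 km/h.

88.2 to 102.2 km/h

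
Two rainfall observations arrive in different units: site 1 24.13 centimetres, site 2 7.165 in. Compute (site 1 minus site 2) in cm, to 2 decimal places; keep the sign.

5.93 cm

site 2: 7.165 in = 18.1991 cm.
Difference: 24.1300 − 18.1991 = 5.93 cm.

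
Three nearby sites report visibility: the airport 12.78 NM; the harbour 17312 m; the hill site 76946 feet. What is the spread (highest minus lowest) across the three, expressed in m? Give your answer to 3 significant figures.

6360 m

the airport: 12.78 nmi = 23668.56 m.
the hill site: 76946 ft = 23453.14 m.
Spread: 23668.56 − 17312.00 = 6360 m.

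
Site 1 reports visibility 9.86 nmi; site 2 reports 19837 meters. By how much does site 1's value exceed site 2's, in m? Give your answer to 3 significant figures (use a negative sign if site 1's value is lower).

-1580 m

site 1: 9.86 nmi = 18260.72 m.
Difference: 18260.72 − 19837.00 = -1580 m.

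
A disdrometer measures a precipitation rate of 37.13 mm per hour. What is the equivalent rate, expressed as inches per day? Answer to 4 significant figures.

37.13 mm/hour × 0.0393701 in/mm × 24 hour/day = 35.08 in/day.

35.08 in/day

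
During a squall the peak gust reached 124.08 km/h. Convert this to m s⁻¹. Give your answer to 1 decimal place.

34.5 m/s

1 km/h = 0.277778 m/s, so 124.08 × 0.277778 = 34.5 m/s.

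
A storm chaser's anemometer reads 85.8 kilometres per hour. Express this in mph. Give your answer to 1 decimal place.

53.3 mph

1 km/h = 0.621371 mph, so 85.8 × 0.621371 = 53.3 mph.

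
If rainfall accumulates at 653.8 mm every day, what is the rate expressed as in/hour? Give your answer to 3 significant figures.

653.8 mm/day × 0.0393701 in/mm × 0.0416667 day/hour = 1.07 in/hour.

1.07 in/hour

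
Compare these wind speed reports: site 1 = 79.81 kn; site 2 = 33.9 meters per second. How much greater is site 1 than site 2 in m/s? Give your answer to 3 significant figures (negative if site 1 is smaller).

7.16 m/s

site 1: 79.81 kt = 41.0578 m/s.
Difference: 41.0578 − 33.9000 = 7.16 m/s.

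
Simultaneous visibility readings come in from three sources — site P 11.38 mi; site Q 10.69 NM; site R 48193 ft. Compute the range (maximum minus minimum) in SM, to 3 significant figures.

site Q: 10.69 nmi = 12.3018 SM.
site R: 48193 ft = 9.1275 SM.
Spread: 12.3018 − 9.1275 = 3.17 SM.

3.17 SM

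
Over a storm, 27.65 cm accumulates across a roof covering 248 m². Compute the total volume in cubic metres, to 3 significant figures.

68.6 cubic metres

Depth: 27.65 cm × 10 = 276.5 mm.
1 mm over 1 m² is 1 L, so volume = 276.5 × 248 = 68572 L = 68.6 m³.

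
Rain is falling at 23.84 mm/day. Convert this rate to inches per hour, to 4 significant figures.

23.84 mm/day × 0.0393701 in/mm × 0.0416667 day/hour = 0.03911 in/hour.

0.03911 in/hour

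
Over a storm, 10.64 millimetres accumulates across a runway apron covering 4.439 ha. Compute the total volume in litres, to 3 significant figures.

Area: 4.439 ha = 44390 m².
1 mm over 1 m² is 1 L, so volume = 10.64 × 44390 = 472309.6 L ≈ 472000 L.

472000 litres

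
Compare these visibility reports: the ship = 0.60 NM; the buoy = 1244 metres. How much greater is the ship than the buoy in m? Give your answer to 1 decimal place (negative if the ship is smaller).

the ship: 0.60 nmi = 1111.200 m.
Difference: 1111.200 − 1244.000 = -132.8 m.

-132.8 m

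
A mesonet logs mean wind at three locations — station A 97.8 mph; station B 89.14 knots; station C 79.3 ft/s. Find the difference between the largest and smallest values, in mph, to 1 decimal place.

48.5 mph

station B: 89.14 kt = 102.580 mph.
station C: 79.3 ft/s = 54.068 mph.
Spread: 102.580 − 54.068 = 48.5 mph.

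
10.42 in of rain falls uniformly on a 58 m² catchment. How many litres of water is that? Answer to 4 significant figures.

15350 litres

Depth: 10.42 in × 25.4 = 264.668 mm.
1 mm over 1 m² is 1 L, so volume = 264.668 × 58 = 15350.744 L ≈ 15350 L.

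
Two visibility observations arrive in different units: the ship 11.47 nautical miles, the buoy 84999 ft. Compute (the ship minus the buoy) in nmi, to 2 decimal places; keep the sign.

the buoy: 84999 ft = 13.9890 nmi.
Difference: 11.4700 − 13.9890 = -2.52 nmi.

-2.52 nmi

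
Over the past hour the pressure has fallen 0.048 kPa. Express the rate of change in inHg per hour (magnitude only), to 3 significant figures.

0.0142 inHg per hour

0.048 kPa / 1 h × 0.2953 inHg/kPa = 0.0142 inHg/h.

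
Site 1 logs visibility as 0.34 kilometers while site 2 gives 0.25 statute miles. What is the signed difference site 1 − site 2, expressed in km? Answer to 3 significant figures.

site 2: 0.25 SM = 0.402336 km.
Difference: 0.340000 − 0.402336 = -0.0623 km.

-0.0623 km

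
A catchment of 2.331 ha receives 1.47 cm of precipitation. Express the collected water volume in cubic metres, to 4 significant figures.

Depth: 1.47 cm × 10 = 14.7 mm.
Area: 2.331 ha = 23310 m².
1 mm over 1 m² is 1 L, so volume = 14.7 × 23310 = 342657 L = 342.7 m³.

342.7 cubic metres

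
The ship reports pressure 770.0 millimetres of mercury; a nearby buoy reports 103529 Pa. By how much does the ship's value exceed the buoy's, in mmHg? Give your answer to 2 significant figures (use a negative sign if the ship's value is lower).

-6.5 mmHg

the buoy: 103529 Pa = 776.531 mmHg.
Difference: 770.000 − 776.531 = -6.5 mmHg.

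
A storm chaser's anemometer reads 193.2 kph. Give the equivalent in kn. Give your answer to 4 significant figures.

1 km/h = 0.539957 kt, so 193.2 × 0.539957 = 104.3 kt.

104.3 kt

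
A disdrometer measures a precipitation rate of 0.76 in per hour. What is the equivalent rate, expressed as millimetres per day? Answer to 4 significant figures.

0.76 in/hour × 25.4 mm/in × 24 hour/day = 463.3 mm/day.

463.3 mm/day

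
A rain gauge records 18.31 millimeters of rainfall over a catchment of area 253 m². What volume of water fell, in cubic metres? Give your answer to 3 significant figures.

4.63 cubic metres

1 mm over 1 m² is 1 L, so volume = 18.31 × 253 = 4632.43 L = 4.63 m³.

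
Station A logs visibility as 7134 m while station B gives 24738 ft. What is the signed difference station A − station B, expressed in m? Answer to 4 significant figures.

-406.1 m

station B: 24738 ft = 7540.142 m.
Difference: 7134.000 − 7540.142 = -406.1 m.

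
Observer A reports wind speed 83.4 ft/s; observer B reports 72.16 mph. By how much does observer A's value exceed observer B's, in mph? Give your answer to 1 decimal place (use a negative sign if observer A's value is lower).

observer A: 83.4 ft/s = 56.864 mph.
Difference: 56.864 − 72.160 = -15.3 mph.

-15.3 mph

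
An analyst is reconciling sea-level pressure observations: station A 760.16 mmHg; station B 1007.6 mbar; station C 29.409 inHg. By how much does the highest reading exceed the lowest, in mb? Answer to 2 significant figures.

18 mb

station A: 760.16 mmHg = 1013.46 mb.
station C: 29.409 inHg = 995.90 mb.
Spread: 1013.46 − 995.90 = 18 mb.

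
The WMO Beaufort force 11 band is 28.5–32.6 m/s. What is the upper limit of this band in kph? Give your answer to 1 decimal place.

28.5–32.6 m/s × 3.6 = 102.6–117.4 km/h.

117.4 km/h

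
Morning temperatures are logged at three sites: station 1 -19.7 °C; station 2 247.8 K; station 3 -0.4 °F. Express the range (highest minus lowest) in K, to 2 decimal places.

7.35 K

station 2: 247.8 K = -25.350 °C.
station 3: -0.4 °F = -18.000 °C.
Spread: (-18.000) − (-25.350) = 7.350 °C.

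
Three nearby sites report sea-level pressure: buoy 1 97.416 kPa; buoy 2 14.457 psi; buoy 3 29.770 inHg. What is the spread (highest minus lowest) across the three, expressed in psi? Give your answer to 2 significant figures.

0.49 psi

buoy 1: 97.416 kPa = 14.1290 psi.
buoy 3: 29.770 inHg = 14.6217 psi.
Spread: 14.6217 − 14.1290 = 0.49 psi.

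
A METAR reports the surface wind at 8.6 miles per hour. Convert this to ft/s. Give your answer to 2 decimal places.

12.61 ft/s

1 mph = 1.46667 ft/s, so 8.6 × 1.46667 = 12.61 ft/s.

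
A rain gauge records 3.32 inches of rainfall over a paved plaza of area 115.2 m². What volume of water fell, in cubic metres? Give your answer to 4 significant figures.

Depth: 3.32 in × 25.4 = 84.328 mm.
1 mm over 1 m² is 1 L, so volume = 84.328 × 115.2 = 9714.5856 L = 9.715 m³.

9.715 cubic metres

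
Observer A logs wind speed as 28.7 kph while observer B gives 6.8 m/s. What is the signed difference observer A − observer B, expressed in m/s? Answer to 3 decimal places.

observer A: 28.7 km/h = 7.97222 m/s.
Difference: 7.97222 − 6.80000 = 1.172 m/s.

1.172 m/s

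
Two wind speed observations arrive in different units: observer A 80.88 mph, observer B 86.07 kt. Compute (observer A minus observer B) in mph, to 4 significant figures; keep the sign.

-18.17 mph

observer B: 86.07 kt = 99.0476 mph.
Difference: 80.8800 − 99.0476 = -18.17 mph.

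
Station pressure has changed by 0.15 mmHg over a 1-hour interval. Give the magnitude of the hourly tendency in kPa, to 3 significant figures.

0.15 mmHg / 1 h × 0.133322 kPa/mmHg = 0.0200 kPa/h.

0.0200 kPa per hour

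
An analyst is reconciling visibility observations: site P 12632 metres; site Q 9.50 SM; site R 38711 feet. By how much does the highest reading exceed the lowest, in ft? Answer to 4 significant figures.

site P: 12632 m = 41443.57 ft.
site Q: 9.50 SM = 50160.00 ft.
Spread: 50160.00 − 38711.00 = 11450 ft.

11450 ft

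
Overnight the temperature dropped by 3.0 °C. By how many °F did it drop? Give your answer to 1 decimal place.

5.4 °F

Converting a difference, only the 9/5 scale factor applies: Δ°F = 3.0 × 1.8 = 5.4 °F.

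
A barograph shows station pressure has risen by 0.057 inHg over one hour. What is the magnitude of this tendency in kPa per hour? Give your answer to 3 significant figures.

0.057 inHg / 1 h × 3.38639 kPa/inHg = 0.193 kPa/h.

0.193 kPa per hour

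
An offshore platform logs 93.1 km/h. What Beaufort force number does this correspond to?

93.1 km/h = 25.9 m/s, which is Beaufort 10 (storm, 24.5–28.4 m/s).

Beaufort force 10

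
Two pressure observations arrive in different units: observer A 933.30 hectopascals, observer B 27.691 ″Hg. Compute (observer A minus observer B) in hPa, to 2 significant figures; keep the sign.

observer B: 27.691 inHg = 937.725 hPa.
Difference: 933.300 − 937.725 = -4.4 hPa.

-4.4 hPa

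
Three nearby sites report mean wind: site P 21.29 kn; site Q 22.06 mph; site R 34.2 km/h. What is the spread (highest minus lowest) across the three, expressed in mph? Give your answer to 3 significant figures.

site P: 21.29 kt = 24.5001 mph.
site R: 34.2 km/h = 21.2509 mph.
Spread: 24.5001 − 21.2509 = 3.25 mph.

3.25 mph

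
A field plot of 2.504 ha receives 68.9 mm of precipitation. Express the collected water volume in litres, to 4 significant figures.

Area: 2.504 ha = 25040 m².
1 mm over 1 m² is 1 L, so volume = 68.9 × 25040 = 1725256 L ≈ 1725000 L.

1725000 litres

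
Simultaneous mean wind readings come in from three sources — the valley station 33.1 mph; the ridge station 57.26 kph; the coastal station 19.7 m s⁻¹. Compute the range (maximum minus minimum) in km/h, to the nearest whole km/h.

the valley station: 33.1 mph = 53.27 km/h.
the coastal station: 19.7 m/s = 70.92 km/h.
Spread: 70.92 − 53.27 = 18 km/h.

18 km/h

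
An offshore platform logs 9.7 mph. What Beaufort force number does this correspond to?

Beaufort force 3

9.7 mph = 4.3 m/s, which is Beaufort 3 (gentle breeze, 3.4–5.4 m/s).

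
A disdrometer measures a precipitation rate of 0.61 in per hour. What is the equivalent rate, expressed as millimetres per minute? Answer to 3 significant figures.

0.258 mm/minute

0.61 in/hour × 25.4 mm/in × 0.0166667 hour/minute = 0.258 mm/minute.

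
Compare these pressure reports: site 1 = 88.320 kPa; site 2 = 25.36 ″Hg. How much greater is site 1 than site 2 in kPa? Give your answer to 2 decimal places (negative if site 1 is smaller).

2.44 kPa

site 2: 25.36 inHg = 85.8788 kPa.
Difference: 88.3200 − 85.8788 = 2.44 kPa.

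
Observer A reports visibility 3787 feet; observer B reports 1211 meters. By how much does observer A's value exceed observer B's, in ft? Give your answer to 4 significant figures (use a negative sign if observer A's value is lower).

-186.1 ft

observer B: 1211 m = 3973.097 ft.
Difference: 3787.000 − 3973.097 = -186.1 ft.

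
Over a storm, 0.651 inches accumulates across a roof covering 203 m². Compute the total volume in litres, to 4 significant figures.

3357 litres

Depth: 0.651 in × 25.4 = 16.5354 mm.
1 mm over 1 m² is 1 L, so volume = 16.5354 × 203 = 3356.6862 L ≈ 3357 L.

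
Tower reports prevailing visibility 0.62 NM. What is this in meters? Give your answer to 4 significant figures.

1148 m

1 nmi = 1852 m, so 0.62 × 1852 = 1148 m.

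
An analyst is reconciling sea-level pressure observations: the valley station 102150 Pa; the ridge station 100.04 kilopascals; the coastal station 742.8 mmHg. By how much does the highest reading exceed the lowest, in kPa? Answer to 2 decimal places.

the valley station: 102150 Pa = 102.1500 kPa.
the coastal station: 742.8 mmHg = 99.0319 kPa.
Spread: 102.1500 − 99.0319 = 3.12 kPa.

3.12 kPa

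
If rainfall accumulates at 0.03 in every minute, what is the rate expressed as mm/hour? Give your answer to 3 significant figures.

45.7 mm/hour

0.03 in/minute × 25.4 mm/in × 60 minute/hour = 45.7 mm/hour.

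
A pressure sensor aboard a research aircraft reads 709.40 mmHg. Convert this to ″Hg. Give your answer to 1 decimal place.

27.9 inHg

1 mmHg = 0.0393701 inHg, so 709.40 × 0.0393701 = 27.9 inHg.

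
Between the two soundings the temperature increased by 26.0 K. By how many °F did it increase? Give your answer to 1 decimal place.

46.8 °F

For a temperature change the 32° offset cancels: Δ°F = 26.0 × 1.8 = 46.8 °F.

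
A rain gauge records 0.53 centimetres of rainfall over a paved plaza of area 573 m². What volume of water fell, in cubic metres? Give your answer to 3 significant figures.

3.04 cubic metres

Depth: 0.53 cm × 10 = 5.3 mm.
1 mm over 1 m² is 1 L, so volume = 5.3 × 573 = 3036.9 L = 3.04 m³.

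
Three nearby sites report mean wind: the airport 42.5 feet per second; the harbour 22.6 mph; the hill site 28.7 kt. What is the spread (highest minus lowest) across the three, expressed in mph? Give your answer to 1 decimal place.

10.4 mph

the airport: 42.5 ft/s = 28.977 mph.
the hill site: 28.7 kt = 33.027 mph.
Spread: 33.027 − 22.600 = 10.4 mph.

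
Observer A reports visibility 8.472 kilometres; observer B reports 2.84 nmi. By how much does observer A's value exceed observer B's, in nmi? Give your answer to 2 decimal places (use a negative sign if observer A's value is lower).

1.73 nmi

observer A: 8.472 km = 4.5745 nmi.
Difference: 4.5745 − 2.8400 = 1.73 nmi.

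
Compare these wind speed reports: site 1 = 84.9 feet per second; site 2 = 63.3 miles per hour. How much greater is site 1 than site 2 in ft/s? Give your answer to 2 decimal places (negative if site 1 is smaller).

site 2: 63.3 mph = 92.8400 ft/s.
Difference: 84.9000 − 92.8400 = -7.94 ft/s.

-7.94 ft/s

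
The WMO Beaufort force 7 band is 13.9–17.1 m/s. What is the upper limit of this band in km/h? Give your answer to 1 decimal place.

13.9–17.1 m/s × 3.6 = 50.0–61.6 km/h.

61.6 km/h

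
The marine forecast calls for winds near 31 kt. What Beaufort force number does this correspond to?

Beaufort force 7

31 kt lies in the Beaufort 7 band (near gale, 28–33 kt).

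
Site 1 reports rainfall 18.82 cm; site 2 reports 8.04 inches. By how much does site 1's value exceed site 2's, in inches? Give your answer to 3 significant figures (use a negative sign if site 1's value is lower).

site 1: 18.82 cm = 7.40945 in.
Difference: 7.40945 − 8.04000 = -0.631 in.

-0.631 in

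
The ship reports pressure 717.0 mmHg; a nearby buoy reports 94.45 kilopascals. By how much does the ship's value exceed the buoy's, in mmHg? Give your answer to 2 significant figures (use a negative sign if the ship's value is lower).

8.6 mmHg

the buoy: 94.45 kPa = 708.433 mmHg.
Difference: 717.000 − 708.433 = 8.6 mmHg.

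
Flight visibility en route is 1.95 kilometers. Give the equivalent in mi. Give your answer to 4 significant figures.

1 km = 0.621371 SM, so 1.95 × 0.621371 = 1.212 SM.

1.212 SM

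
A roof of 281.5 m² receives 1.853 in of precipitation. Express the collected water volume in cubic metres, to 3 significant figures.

13.2 cubic metres

Depth: 1.853 in × 25.4 = 47.0662 mm.
1 mm over 1 m² is 1 L, so volume = 47.0662 × 281.5 = 13249.135 L = 13.2 m³.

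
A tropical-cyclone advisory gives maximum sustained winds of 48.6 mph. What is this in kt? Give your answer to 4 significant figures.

42.23 kt

1 mph = 0.868976 kt, so 48.6 × 0.868976 = 42.23 kt.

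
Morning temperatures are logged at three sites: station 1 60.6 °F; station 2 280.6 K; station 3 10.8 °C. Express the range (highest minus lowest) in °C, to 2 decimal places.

station 1: 60.6 °F = 15.889 °C.
station 2: 280.6 K = 7.450 °C.
Spread: 15.889 − 7.450 = 8.439 °C.

8.44 °C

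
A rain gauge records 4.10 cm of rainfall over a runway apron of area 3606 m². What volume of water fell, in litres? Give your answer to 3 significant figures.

Depth: 4.10 cm × 10 = 41 mm.
1 mm over 1 m² is 1 L, so volume = 41 × 3606 = 147846 L ≈ 148000 L.

148000 litres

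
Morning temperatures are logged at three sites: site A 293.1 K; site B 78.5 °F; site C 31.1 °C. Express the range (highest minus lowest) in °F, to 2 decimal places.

20.07 °F

site A: 293.1 K = 19.950 °C.
site B: 78.5 °F = 25.833 °C.
Spread: 31.100 − 19.950 = 11.150 °C = 20.07 °F.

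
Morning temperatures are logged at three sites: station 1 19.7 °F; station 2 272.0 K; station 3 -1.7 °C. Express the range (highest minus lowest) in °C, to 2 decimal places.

5.68 °C

station 1: 19.7 °F = -6.833 °C.
station 2: 272.0 K = -1.150 °C.
Spread: (-1.150) − (-6.833) = 5.683 °C.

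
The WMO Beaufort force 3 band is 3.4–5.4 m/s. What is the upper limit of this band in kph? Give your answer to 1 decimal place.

3.4–5.4 m/s × 3.6 = 12.2–19.4 km/h.

19.4 km/h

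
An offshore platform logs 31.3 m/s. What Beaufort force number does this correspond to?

Beaufort force 11

31.3 m/s lies in the Beaufort 11 band (violent storm, 28.5–32.6 m/s).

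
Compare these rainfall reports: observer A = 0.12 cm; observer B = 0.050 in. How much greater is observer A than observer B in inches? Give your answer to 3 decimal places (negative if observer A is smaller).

observer A: 0.12 cm = 0.04724 in.
Difference: 0.04724 − 0.05000 = -0.003 in.

-0.003 in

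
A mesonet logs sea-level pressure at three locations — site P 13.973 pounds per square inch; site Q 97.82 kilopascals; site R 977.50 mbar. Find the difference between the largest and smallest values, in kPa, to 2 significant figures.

1.5 kPa

site P: 13.973 psi = 96.340 kPa.
site R: 977.50 mb = 97.750 kPa.
Spread: 97.820 − 96.340 = 1.5 kPa.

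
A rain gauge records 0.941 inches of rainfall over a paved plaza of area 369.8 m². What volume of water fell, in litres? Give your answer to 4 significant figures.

8839 litres

Depth: 0.941 in × 25.4 = 23.9014 mm.
1 mm over 1 m² is 1 L, so volume = 23.9014 × 369.8 = 8838.7377 L ≈ 8839 L.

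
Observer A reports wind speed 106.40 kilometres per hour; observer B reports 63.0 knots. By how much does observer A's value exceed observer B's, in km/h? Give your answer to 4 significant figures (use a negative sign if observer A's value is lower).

-10.28 km/h

observer B: 63.0 kt = 116.6760 km/h.
Difference: 106.4000 − 116.6760 = -10.28 km/h.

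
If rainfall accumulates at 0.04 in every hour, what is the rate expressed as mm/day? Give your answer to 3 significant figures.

0.04 in/hour × 25.4 mm/in × 24 hour/day = 24.4 mm/day.

24.4 mm/day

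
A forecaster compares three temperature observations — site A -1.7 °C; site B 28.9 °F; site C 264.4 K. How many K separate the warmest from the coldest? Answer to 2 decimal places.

7.05 K

site B: 28.9 °F = -1.722 °C.
site C: 264.4 K = -8.750 °C.
Spread: (-1.700) − (-8.750) = 7.050 °C.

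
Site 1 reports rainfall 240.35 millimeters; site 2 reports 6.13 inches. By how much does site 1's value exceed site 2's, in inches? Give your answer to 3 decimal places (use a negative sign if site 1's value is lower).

site 1: 240.35 mm = 9.46260 in.
Difference: 9.46260 − 6.13000 = 3.333 in.

3.333 in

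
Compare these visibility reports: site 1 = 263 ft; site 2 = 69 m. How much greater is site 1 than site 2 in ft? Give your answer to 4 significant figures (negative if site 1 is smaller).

36.62 ft

site 2: 69 m = 226.3780 ft.
Difference: 263.0000 − 226.3780 = 36.62 ft.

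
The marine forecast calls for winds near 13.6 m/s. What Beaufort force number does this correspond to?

13.6 m/s lies in the Beaufort 6 band (strong breeze, 10.8–13.8 m/s).

Beaufort force 6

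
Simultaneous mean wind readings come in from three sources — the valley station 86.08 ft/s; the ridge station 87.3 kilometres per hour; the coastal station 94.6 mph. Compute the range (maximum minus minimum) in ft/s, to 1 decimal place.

59.2 ft/s

the ridge station: 87.3 km/h = 79.560 ft/s.
the coastal station: 94.6 mph = 138.747 ft/s.
Spread: 138.747 − 79.560 = 59.2 ft/s.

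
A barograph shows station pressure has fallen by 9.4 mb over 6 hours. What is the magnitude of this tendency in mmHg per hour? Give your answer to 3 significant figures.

9.4 mb / 6 h × 0.750062 mmHg/mb = 1.18 mmHg/h.

1.18 mmHg per hour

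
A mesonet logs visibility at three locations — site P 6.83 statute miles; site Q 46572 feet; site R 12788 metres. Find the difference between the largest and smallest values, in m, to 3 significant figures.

site P: 6.83 SM = 10991.82 m.
site Q: 46572 ft = 14195.15 m.
Spread: 14195.15 − 10991.82 = 3200 m.

3200 m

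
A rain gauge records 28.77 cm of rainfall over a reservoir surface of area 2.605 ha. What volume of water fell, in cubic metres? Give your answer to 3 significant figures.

Depth: 28.77 cm × 10 = 287.7 mm.
Area: 2.605 ha = 26050 m².
1 mm over 1 m² is 1 L, so volume = 287.7 × 26050 = 7494585 L = 7490 m³.

7490 cubic metres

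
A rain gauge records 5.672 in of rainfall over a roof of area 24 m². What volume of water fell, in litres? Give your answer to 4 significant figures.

Depth: 5.672 in × 25.4 = 144.0688 mm.
1 mm over 1 m² is 1 L, so volume = 144.0688 × 24 = 3457.6512 L ≈ 3458 L.

3458 litres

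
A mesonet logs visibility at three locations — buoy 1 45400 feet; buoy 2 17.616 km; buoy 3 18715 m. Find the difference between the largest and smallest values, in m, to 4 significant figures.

4877 m

buoy 1: 45400 ft = 13837.92 m.
buoy 2: 17.616 km = 17616.00 m.
Spread: 18715.00 − 13837.92 = 4877 m.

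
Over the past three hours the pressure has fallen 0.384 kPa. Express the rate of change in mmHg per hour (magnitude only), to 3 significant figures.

0.384 kPa / 3 h × 7.50062 mmHg/kPa = 0.960 mmHg/h.

0.960 mmHg per hour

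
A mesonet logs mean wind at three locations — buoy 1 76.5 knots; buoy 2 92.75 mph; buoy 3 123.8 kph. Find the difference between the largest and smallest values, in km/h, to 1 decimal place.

25.5 km/h

buoy 1: 76.5 kt = 141.678 km/h.
buoy 2: 92.75 mph = 149.267 km/h.
Spread: 149.267 − 123.800 = 25.5 km/h.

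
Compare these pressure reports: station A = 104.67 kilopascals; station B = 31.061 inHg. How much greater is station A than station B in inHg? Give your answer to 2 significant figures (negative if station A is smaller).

-0.15 inHg

station A: 104.67 kPa = 30.9090 inHg.
Difference: 30.9090 − 31.0610 = -0.15 inHg.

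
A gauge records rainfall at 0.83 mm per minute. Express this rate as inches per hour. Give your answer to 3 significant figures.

0.83 mm/minute × 0.0393701 in/mm × 60 minute/hour = 1.96 in/hour.

1.96 in/hour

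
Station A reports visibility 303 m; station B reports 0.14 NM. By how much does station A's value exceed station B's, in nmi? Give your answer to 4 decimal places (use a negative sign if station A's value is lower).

0.0236 nmi

station A: 303 m = 0.163607 nmi.
Difference: 0.163607 − 0.140000 = 0.0236 nmi.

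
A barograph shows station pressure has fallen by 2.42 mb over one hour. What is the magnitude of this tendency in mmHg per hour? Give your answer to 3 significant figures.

1.82 mmHg per hour

2.42 mb / 1 h × 0.750062 mmHg/mb = 1.82 mmHg/h.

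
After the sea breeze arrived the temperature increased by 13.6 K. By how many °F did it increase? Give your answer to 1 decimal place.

24.5 °F

A change of 1 °C equals a change of 1.8 °F: Δ°F = 13.6 × 1.8 = 24.5 °F.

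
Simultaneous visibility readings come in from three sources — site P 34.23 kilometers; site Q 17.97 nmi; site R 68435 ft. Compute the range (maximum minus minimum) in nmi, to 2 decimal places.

7.22 nmi

site P: 34.23 km = 18.4827 nmi.
site R: 68435 ft = 11.2630 nmi.
Spread: 18.4827 − 11.2630 = 7.22 nmi.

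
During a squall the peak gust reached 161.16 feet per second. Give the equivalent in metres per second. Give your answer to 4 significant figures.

49.12 m/s

1 ft/s = 0.3048 m/s, so 161.16 × 0.3048 = 49.12 m/s.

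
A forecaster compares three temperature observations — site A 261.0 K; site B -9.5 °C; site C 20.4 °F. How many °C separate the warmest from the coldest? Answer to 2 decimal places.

5.71 °C

site A: 261.0 K = -12.150 °C.
site C: 20.4 °F = -6.444 °C.
Spread: (-6.444) − (-12.150) = 5.706 °C.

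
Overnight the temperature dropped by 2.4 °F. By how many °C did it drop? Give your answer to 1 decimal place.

A change of 1 °C equals a change of 1.8 °F: Δ°C = 2.4 × 0.5556 = 1.3 °C.

1.3 °C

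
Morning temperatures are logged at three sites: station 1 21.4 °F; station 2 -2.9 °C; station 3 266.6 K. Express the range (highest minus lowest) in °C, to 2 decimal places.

station 1: 21.4 °F = -5.889 °C.
station 3: 266.6 K = -6.550 °C.
Spread: (-2.900) − (-6.550) = 3.650 °C.

3.65 °C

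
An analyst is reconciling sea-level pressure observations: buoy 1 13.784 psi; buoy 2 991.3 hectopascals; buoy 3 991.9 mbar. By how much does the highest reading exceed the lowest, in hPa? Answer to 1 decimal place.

41.5 hPa

buoy 1: 13.784 psi = 950.373 hPa.
buoy 3: 991.9 mb = 991.900 hPa.
Spread: 991.900 − 950.373 = 41.5 hPa.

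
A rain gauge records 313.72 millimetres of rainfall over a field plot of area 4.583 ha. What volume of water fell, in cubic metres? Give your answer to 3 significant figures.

Area: 4.583 ha = 45830 m².
1 mm over 1 m² is 1 L, so volume = 313.72 × 45830 = 14377788 L = 14400 m³.

14400 cubic metres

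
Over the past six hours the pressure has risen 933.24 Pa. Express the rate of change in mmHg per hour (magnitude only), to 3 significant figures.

1.17 mmHg per hour

933.24 Pa / 6 h × 0.00750062 mmHg/Pa = 1.17 mmHg/h.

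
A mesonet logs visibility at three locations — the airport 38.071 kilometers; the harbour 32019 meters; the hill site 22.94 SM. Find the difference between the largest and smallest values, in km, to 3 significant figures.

the harbour: 32019 m = 32.0190 km.
the hill site: 22.94 SM = 36.9184 km.
Spread: 38.0710 − 32.0190 = 6.05 km.

6.05 km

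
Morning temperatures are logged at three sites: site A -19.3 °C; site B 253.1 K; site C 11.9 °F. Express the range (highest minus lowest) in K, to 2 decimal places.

site B: 253.1 K = -20.050 °C.
site C: 11.9 °F = -11.167 °C.
Spread: (-11.167) − (-20.050) = 8.883 °C.

8.88 K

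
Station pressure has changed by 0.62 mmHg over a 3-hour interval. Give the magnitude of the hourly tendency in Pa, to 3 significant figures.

0.62 mmHg / 3 h × 133.322 Pa/mmHg = 27.6 Pa/h.

27.6 Pa per hour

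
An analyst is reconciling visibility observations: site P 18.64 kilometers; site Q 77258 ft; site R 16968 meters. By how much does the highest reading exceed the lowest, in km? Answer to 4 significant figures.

6.580 km

site Q: 77258 ft = 23.54824 km.
site R: 16968 m = 16.96800 km.
Spread: 23.54824 − 16.96800 = 6.580 km.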